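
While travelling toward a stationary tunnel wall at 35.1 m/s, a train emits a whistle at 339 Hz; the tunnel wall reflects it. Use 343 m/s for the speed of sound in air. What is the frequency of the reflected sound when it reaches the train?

416 Hz

The tunnel wall receives the sound from a moving source: f₁ = f₀ · v/(v − v_e) = 339 × 343/307.9 ≈ 378 Hz.
On the return leg the train is a moving observer: f₂ = f₁ · (v + v_e)/v = 378 × 378.1/343 ≈ 416 Hz.
Equivalently f₂ = f₀ · (v + v_e)/(v − v_e).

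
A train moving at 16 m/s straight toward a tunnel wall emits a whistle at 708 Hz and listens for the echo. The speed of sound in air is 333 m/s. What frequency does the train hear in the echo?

The tunnel wall receives the sound from a moving source: f₁ = f₀ · v/(v − v_e) = 708 × 333/317 ≈ 744 Hz.
On the return leg the train is a moving observer: f₂ = f₁ · (v + v_e)/v = 744 × 349/333 ≈ 779 Hz.
Equivalently f₂ = f₀ · (v + v_e)/(v − v_e).

779 Hz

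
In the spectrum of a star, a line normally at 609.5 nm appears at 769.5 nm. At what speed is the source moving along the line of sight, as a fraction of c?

λ'/λ₀ = 1.2625 > 1 (redshift), so the source is receding.
λ'/λ₀ = √((1 + β)/(1 − β)) for a receding source ⇒ β = (r² − 1)/(r² + 1) with r = λ'/λ₀.
β = (1.5939 − 1)/(1.5939 + 1) ≈ 0.229.

0.229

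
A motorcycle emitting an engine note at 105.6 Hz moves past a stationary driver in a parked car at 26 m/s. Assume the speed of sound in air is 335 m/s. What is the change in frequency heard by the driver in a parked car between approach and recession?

16.5 Hz

Approaching: f₁ = f · v/(v − v_s) = 105.6 × 335/309 ≈ 114.5 Hz.
Receding: f₂ = f · v/(v + v_s) = 105.6 × 335/361 ≈ 98.0 Hz.
Drop: f₁ − f₂ = 2f·v·v_s/(v² − v_s²) = 2 × 105.6 × 335 × 26/(335² − 26²) ≈ 16.5 Hz.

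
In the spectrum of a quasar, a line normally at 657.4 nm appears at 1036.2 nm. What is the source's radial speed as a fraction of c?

λ'/λ₀ = 1.5762 > 1 (redshift), so the source is receding.
λ'/λ₀ = √((1 + β)/(1 − β)) for a receding source ⇒ β = (r² − 1)/(r² + 1) with r = λ'/λ₀.
β = (2.4844 − 1)/(2.4844 + 1) ≈ 0.426.

0.426c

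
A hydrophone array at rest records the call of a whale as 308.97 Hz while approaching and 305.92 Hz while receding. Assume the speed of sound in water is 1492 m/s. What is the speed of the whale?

7.4 m/s

f₁/f₂ = (v + v_s)/(v − v_s), so v_s = v · (f₁ − f₂)/(f₁ + f₂).
v_s = 1492 × (308.97 − 305.92)/(308.97 + 305.92) = 1492 × 3.05/614.89 ≈ 7.4 m/s.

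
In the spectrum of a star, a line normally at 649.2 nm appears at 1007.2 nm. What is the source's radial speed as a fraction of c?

0.413

λ'/λ₀ = 1.5514 > 1 (redshift), so the source is receding.
λ'/λ₀ = √((1 + β)/(1 − β)) for a receding source ⇒ β = (r² − 1)/(r² + 1) with r = λ'/λ₀.
β = (2.4070 − 1)/(2.4070 + 1) ≈ 0.413.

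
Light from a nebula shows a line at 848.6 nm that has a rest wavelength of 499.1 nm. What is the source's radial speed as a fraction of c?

0.486c

λ'/λ₀ = 1.7003 > 1 (redshift), so the source is receding.
λ'/λ₀ = √((1 + β)/(1 − β)) for a receding source ⇒ β = (r² − 1)/(r² + 1) with r = λ'/λ₀.
β = (2.8909 − 1)/(2.8909 + 1) ≈ 0.486.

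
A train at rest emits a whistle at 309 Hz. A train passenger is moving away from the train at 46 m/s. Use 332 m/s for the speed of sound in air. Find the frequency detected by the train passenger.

Moving observer, stationary source: f' = f · (v − v_o)/v.
f' = 309 × (332 − 46)/332 = 309 × 286/332 ≈ 266 Hz.

266 Hz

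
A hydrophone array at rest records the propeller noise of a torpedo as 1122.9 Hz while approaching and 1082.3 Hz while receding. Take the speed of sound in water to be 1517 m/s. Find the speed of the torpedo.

f₁/f₂ = (v + v_s)/(v − v_s), so v_s = v · (f₁ − f₂)/(f₁ + f₂).
v_s = 1517 × (1122.9 − 1082.3)/(1122.9 + 1082.3) = 1517 × 40.6/2205.2 ≈ 28 m/s.

28 m/s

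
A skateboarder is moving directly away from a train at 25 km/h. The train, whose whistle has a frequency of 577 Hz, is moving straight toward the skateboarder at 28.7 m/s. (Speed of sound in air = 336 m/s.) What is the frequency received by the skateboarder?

25 km/h = 6.944 m/s.
General Doppler shift: f' = f · (v − v_o)/(v − v_s).
f' = 577 × (336 − 6.944)/(336 − 28.7) = 577 × 329.06/307.3 ≈ 618 Hz.

618 Hz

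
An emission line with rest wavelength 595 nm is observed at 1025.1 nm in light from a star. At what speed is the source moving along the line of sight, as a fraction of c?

0.496c

λ'/λ₀ = 1.7229 > 1 (redshift), so the source is receding.
λ'/λ₀ = √((1 + β)/(1 − β)) for a receding source ⇒ β = (r² − 1)/(r² + 1) with r = λ'/λ₀.
β = (2.9682 − 1)/(2.9682 + 1) ≈ 0.496.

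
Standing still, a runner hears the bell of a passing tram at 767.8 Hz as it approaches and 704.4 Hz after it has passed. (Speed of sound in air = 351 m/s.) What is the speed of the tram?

f₁/f₂ = (v + v_s)/(v − v_s), so v_s = v · (f₁ − f₂)/(f₁ + f₂).
v_s = 351 × (767.8 − 704.4)/(767.8 + 704.4) = 351 × 63.4/1472.2 ≈ 15.1 m/s.

15.1 m/s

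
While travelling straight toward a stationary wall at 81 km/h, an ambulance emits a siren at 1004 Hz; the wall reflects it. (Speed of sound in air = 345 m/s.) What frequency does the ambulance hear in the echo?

1144 Hz

81 km/h = 22.5 m/s.
The wall receives the sound from a moving source: f₁ = f₀ · v/(v − v_e) = 1004 × 345/322.5 ≈ 1074 Hz.
On the return leg the ambulance is a moving observer: f₂ = f₁ · (v + v_e)/v = 1074 × 367.5/345 ≈ 1144 Hz.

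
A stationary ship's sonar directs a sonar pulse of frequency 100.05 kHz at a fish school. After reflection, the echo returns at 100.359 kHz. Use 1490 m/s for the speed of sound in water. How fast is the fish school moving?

2.30 m/s

Double Doppler shift off a moving reflector: f₂ = f₀ · (v + u)/(v − u) (u > 0 toward emitter).
Rearranging, u = v · (f₂ − f₀)/(f₂ + f₀) = 1490 × 0.309/200.409 ≈ 2.30 m/s.
So the fish school is moving at 2.30 m/s toward the emitter.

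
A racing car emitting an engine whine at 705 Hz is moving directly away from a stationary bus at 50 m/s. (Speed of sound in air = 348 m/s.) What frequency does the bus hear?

Moving source, stationary observer: f' = f · v/(v + v_s) since the source is receding.
f' = 705 × 348/(348 + 50) = 705 × 348/398 ≈ 616 Hz.

616 Hz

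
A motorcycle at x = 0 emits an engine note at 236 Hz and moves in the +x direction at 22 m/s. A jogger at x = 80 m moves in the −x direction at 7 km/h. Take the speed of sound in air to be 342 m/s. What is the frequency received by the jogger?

7 km/h = 1.944 m/s.
The observer lies on the +x side, so the source is heading toward the observer and the observer is heading toward the source.
Both move, so f' = f · (v + v_o)/(v − v_s).
f' = 236 × (342 + 1.944)/(342 − 22) = 236 × 343.94/320 ≈ 254 Hz.

254 Hz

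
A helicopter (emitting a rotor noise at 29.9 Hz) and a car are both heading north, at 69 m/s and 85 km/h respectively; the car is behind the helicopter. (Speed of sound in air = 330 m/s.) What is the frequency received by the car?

26.5 Hz

85 km/h = 23.61 m/s.
The car is behind, so the helicopter is moving away from it while the car is moving toward the helicopter.
Both move, so f' = f · (v + v_o)/(v + v_s).
f' = 29.9 × (330 + 23.61)/(330 + 69) = 29.9 × 353.61/399 ≈ 26.5 Hz.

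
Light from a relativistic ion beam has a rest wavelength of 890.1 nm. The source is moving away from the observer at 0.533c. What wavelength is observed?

1612.7 nm

Relativistic Doppler for wavelength: λ' = λ₀ · √((1 + β)/(1 − β)).
λ' = 890.1 × √(1.5330/0.4670) = 890.1 × 1.81181 ≈ 1612.7 nm.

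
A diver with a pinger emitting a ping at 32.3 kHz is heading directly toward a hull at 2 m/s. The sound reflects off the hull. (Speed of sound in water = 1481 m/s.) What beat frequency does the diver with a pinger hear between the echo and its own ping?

87 Hz

The hull receives the sound from a moving source: f₁ = f₀ · v/(v − v_e) = 32.3 × 1481/1479 ≈ 32.3437 kHz.
On the return leg the diver with a pinger is a moving observer: f₂ = f₁ · (v + v_e)/v = 32.3437 × 1483/1481 ≈ 32.3874 kHz.
Beat against the emitted tone (with f₀ = 32300 Hz): |f₂ − f₀| = 2v_e·f₀/(v − v_e) = 2 × 2 × 32300/1479 ≈ 87 Hz.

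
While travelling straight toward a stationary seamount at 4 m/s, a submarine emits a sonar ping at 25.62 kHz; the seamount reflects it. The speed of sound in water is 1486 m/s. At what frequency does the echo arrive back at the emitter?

25.8 kHz

The seamount receives the sound from a moving source: f₁ = f₀ · v/(v − v_e) = 25.62 × 1486/1482 ≈ 25.7 kHz.
On the return leg the submarine is a moving observer: f₂ = f₁ · (v + v_e)/v = 25.7 × 1490/1486 ≈ 25.8 kHz.
Equivalently f₂ = f₀ · (v + v_e)/(v − v_e).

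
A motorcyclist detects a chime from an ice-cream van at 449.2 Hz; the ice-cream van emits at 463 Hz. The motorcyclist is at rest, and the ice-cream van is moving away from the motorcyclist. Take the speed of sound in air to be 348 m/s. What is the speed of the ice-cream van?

10.7 m/s

f' = f · v/(v + v_s) ⇒ v_s = v · |1 − f/f'|.
v_s = 348 × |1 − 463/449.2| = 348 × 0.03072 ≈ 10.7 m/s.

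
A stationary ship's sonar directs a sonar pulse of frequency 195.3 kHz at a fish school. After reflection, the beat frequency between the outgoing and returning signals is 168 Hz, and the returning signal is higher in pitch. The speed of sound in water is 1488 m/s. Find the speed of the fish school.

Double Doppler shift off a moving reflector: f₂ = f₀ · (v + u)/(v − u) (u > 0 toward emitter).
Returning signal is higher, so f₂ = f₀ + Δf = 195300 + 168 = 195468 Hz.
Rearranging, u = v · (f₂ − f₀)/(f₂ + f₀) = 1488 × 168/390768 ≈ 0.64 m/s.
So the fish school is moving at 0.64 m/s toward the emitter.

0.64 m/s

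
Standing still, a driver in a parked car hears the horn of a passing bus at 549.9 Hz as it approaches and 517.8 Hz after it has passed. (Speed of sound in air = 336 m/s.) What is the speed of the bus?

f₁/f₂ = (v + v_s)/(v − v_s), so v_s = v · (f₁ − f₂)/(f₁ + f₂).
v_s = 336 × (549.9 − 517.8)/(549.9 + 517.8) = 336 × 32.1/1067.7 ≈ 10.1 m/s.

10.1 m/s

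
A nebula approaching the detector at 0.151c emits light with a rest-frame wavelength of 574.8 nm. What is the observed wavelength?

Relativistic Doppler for wavelength: λ' = λ₀ · √((1 − β)/(1 + β)).
λ' = 574.8 × √(0.8490/1.1510) = 574.8 × 0.85885 ≈ 493.7 nm.

493.7 nm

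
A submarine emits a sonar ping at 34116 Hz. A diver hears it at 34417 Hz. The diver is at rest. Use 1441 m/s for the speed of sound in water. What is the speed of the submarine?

f' > f, so the submarine is approaching.
f' = f · v/(v − v_s) ⇒ v_s = v · |1 − f/f'|.
v_s = 1441 × |1 − 34116/34417| = 1441 × 0.008746 ≈ 12.6 m/s.

12.6 m/s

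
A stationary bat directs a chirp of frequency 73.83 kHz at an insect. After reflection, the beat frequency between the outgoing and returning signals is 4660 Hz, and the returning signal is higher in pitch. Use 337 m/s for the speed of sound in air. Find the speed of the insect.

Double Doppler shift off a moving reflector: f₂ = f₀ · (v + u)/(v − u) (u > 0 toward emitter).
Returning signal is higher, so f₂ = f₀ + Δf = 73830 + 4660 = 78490 Hz.
Rearranging, u = v · (f₂ − f₀)/(f₂ + f₀) = 337 × 4660/152320 ≈ 10.3 m/s.
So the insect is moving at 10.3 m/s toward the emitter.

10.3 m/s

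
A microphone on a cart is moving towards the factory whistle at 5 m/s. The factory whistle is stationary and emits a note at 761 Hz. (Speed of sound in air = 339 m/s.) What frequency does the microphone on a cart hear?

772 Hz

Moving observer, stationary source: f' = f · (v + v_o)/v.
f' = 761 × (339 + 5)/339 = 761 × 344/339 ≈ 772 Hz.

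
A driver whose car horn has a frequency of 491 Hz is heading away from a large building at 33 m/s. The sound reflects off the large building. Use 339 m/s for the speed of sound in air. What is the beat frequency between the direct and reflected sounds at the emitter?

87 Hz

The large building receives the sound from a moving source: f₁ = f₀ · v/(v + v_e) = 491 × 339/372 ≈ 447.4 Hz.
On the return leg the driver is a moving observer: f₂ = f₁ · (v − v_e)/v = 447.4 × 306/339 ≈ 403.9 Hz.
Beat against the emitted tone: |f₂ − f₀| = 2v_e·f₀/(v + v_e) = 2 × 33 × 491/372 ≈ 87 Hz.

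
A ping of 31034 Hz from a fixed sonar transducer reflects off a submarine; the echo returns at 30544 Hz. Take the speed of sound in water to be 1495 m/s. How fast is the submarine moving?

Double Doppler shift off a moving reflector: f₂ = f₀ · (v + u)/(v − u) (u > 0 toward emitter).
Rearranging, u = v · (f₂ − f₀)/(f₂ + f₀) = 1495 × -490/61578 ≈ -11.9 m/s.
So the submarine is moving at 11.9 m/s away from the emitter.

11.9 m/s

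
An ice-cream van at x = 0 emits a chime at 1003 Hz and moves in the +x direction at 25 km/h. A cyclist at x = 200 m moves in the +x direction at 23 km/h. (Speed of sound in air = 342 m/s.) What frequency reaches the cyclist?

1005 Hz

25 km/h = 6.944 m/s; 23 km/h = 6.389 m/s.
The observer lies on the +x side, so the source is heading toward the observer and the observer is heading away from the source.
Both move, so f' = f · (v − v_o)/(v − v_s).
f' = 1003 × (342 − 6.389)/(342 − 6.944) = 1003 × 335.61/335.06 ≈ 1005 Hz.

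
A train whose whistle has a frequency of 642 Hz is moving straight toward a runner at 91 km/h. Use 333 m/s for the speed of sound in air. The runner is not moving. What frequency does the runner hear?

695 Hz

91 km/h = 25.28 m/s.
Only the source moves, toward the listener, so f' = f · v/(v − v_s).
f' = 642 × 333/(333 − 25.28) = 642 × 333/307.7 ≈ 695 Hz.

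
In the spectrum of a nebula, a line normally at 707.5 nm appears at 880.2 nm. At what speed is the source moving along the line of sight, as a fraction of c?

0.215c

λ'/λ₀ = 1.2441 > 1 (redshift), so the source is receding.
λ'/λ₀ = √((1 + β)/(1 − β)) for a receding source ⇒ β = (r² − 1)/(r² + 1) with r = λ'/λ₀.
β = (1.5478 − 1)/(1.5478 + 1) ≈ 0.215.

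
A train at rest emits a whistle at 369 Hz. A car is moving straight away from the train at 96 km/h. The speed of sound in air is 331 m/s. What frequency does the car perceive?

96 km/h = 26.67 m/s.
Moving observer, stationary source: f' = f · (v − v_o)/v.
f' = 369 × (331 − 26.67)/331 = 369 × 304.33/331 ≈ 339 Hz.

339 Hz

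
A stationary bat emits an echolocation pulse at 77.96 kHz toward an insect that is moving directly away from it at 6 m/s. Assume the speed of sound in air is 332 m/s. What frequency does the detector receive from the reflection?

The insect first receives the wave as a moving observer: f₁ = f₀ · (v − u)/v = 77.96 × (332 − 6)/332 ≈ 76.6 kHz.
The reflection then acts as a moving source: f₂ = f₁ · v/(v + u) ≈ 75.2 kHz.

75.2 kHz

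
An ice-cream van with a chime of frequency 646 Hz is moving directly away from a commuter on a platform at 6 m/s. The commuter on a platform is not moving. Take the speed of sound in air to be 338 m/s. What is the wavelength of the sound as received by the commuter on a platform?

With the source moving away from a stationary observer, f' = f · v/(v + v_s).
f' = 646 × 338/(338 + 6) ≈ 635 Hz.
λ' = v/f' = 338/634.733 ≈ 53.3 cm.

53.3 cm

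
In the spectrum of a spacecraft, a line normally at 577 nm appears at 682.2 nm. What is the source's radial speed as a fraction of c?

0.166c

λ'/λ₀ = 1.1823 > 1 (redshift), so the source is receding.
λ'/λ₀ = √((1 + β)/(1 − β)) for a receding source ⇒ β = (r² − 1)/(r² + 1) with r = λ'/λ₀.
β = (1.3979 − 1)/(1.3979 + 1) ≈ 0.166.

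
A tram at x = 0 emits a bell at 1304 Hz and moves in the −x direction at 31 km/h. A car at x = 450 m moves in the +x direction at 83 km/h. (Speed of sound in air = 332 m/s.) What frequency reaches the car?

31 km/h = 8.611 m/s; 83 km/h = 23.06 m/s.
The observer lies on the +x side, so the source is heading away from the observer and the observer is heading away from the source.
With source receding and observer receding, f' = f · (v − v_o)/(v + v_s).
f' = 1304 × (332 − 23.06)/(332 + 8.611) = 1304 × 308.94/340.61 ≈ 1183 Hz.

1183 Hz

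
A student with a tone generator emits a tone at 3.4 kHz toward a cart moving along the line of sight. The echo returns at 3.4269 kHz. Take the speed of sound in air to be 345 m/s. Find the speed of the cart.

1.36 m/s

Double Doppler shift off a moving reflector: f₂ = f₀ · (v + u)/(v − u) (u > 0 toward emitter).
Rearranging, u = v · (f₂ − f₀)/(f₂ + f₀) = 345 × 0.0269/6.8269 ≈ 1.36 m/s.
So the cart is moving at 1.36 m/s toward the emitter.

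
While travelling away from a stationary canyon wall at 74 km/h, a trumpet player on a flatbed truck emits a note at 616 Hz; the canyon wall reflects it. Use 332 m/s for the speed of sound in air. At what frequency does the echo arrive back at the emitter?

544 Hz

74 km/h = 20.56 m/s.
The canyon wall receives the sound from a moving source: f₁ = f₀ · v/(v + v_e) = 616 × 332/352.56 ≈ 580 Hz.
On the return leg the trumpet player on a flatbed truck is a moving observer: f₂ = f₁ · (v − v_e)/v = 580 × 311.44/332 ≈ 544 Hz.
Equivalently f₂ = f₀ · (v − v_e)/(v + v_e).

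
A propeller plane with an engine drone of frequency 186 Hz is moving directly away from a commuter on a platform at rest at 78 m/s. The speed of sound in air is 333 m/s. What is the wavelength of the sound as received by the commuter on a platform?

2.21 m

With the source moving away from a stationary observer, f' = f · v/(v + v_s).
f' = 186 × 333/(333 + 78) ≈ 151 Hz.
λ' = v/f' = 333/150.701 ≈ 2.21 m.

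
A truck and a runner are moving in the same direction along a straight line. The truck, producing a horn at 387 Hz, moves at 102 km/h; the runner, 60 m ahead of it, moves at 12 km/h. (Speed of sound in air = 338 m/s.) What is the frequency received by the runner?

418 Hz

102 km/h = 28.33 m/s; 12 km/h = 3.333 m/s.
The runner is ahead, so the truck is moving toward it while the runner is moving away from the truck.
General Doppler shift: f' = f · (v − v_o)/(v − v_s).
f' = 387 × (338 − 3.333)/(338 − 28.33) = 387 × 334.67/309.67 ≈ 418 Hz.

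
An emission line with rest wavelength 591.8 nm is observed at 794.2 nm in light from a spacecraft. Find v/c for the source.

λ'/λ₀ = 1.3420 > 1 (redshift), so the source is receding.
λ'/λ₀ = √((1 + β)/(1 − β)) for a receding source ⇒ β = (r² − 1)/(r² + 1) with r = λ'/λ₀.
β = (1.8010 − 1)/(1.8010 + 1) ≈ 0.286.

0.286c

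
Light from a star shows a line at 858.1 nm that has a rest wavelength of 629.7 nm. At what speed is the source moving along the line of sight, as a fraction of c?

λ'/λ₀ = 1.3627 > 1 (redshift), so the source is receding.
λ'/λ₀ = √((1 + β)/(1 − β)) for a receding source ⇒ β = (r² − 1)/(r² + 1) with r = λ'/λ₀.
β = (1.8570 − 1)/(1.8570 + 1) ≈ 0.300.

0.300c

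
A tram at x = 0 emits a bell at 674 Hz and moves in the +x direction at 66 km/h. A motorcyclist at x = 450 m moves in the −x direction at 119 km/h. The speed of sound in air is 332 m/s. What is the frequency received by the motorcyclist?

66 km/h = 18.33 m/s; 119 km/h = 33.06 m/s.
The observer lies on the +x side, so the source is heading toward the observer and the observer is heading toward the source.
Both move, so f' = f · (v + v_o)/(v − v_s).
f' = 674 × (332 + 33.06)/(332 − 18.33) = 674 × 365.06/313.67 ≈ 784 Hz.

784 Hz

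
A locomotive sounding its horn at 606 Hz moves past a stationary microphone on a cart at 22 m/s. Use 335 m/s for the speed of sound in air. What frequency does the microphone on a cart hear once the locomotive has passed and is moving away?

Receding: f₂ = f · v/(v + v_s) = 606 × 335/357 ≈ 569 Hz.

569 Hz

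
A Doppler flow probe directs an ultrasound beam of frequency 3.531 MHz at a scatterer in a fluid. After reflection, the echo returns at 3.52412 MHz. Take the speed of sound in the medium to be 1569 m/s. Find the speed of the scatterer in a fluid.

1.53 m/s

Double Doppler shift off a moving reflector: f₂ = f₀ · (v + u)/(v − u) (u > 0 toward emitter).
Rearranging, u = v · (f₂ − f₀)/(f₂ + f₀) = 1569 × -0.00688/7.05512 ≈ -1.53 m/s.
So the scatterer in a fluid is moving at 1.53 m/s away from the emitter.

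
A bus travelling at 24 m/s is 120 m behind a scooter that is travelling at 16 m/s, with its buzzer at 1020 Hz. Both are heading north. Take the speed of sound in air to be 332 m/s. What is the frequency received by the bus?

The bus is behind, so the scooter is moving away from it while the bus is moving toward the scooter.
Both move, so f' = f · (v + v_o)/(v + v_s).
f' = 1020 × (332 + 24)/(332 + 16) = 1020 × 356/348 ≈ 1043 Hz.

1043 Hz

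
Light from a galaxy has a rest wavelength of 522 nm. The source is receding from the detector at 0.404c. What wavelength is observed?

Relativistic Doppler for wavelength: λ' = λ₀ · √((1 + β)/(1 − β)).
λ' = 522 × √(1.4040/0.5960) = 522 × 1.53483 ≈ 801.2 nm.

801.2 nm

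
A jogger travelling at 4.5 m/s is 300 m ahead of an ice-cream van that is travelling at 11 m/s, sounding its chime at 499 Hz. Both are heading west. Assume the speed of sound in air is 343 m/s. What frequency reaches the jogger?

509 Hz

The jogger is ahead, so the ice-cream van is moving toward it while the jogger is moving away from the ice-cream van.
With source approaching and observer receding, f' = f · (v − v_o)/(v − v_s).
f' = 499 × (343 − 4.5)/(343 − 11) = 499 × 338.5/332 ≈ 509 Hz.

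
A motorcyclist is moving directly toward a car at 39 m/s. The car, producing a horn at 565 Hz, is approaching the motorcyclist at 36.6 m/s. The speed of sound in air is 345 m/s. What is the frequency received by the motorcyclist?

With source approaching and observer approaching, f' = f · (v + v_o)/(v − v_s).
f' = 565 × (345 + 39)/(345 − 36.6) = 565 × 384/308.4 ≈ 704 Hz.

704 Hz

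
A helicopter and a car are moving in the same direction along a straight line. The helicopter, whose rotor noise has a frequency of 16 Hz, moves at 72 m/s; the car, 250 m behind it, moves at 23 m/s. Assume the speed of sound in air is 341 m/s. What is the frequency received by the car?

The car is behind, so the helicopter is moving away from it while the car is moving toward the helicopter.
General Doppler shift: f' = f · (v + v_o)/(v + v_s).
f' = 16 × (341 + 23)/(341 + 72) = 16 × 364/413 ≈ 14.1 Hz.

14.1 Hz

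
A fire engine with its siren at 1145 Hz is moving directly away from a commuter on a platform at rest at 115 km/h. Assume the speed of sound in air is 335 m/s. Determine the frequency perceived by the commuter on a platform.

1045 Hz

115 km/h = 31.94 m/s.
With the source moving away from a stationary observer, f' = f · v/(v + v_s).
f' = 1145 × 335/(335 + 31.94) = 1145 × 335/366.9 ≈ 1045 Hz.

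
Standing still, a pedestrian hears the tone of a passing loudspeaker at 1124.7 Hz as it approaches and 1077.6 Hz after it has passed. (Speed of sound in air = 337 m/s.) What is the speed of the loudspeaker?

f₁/f₂ = (v + v_s)/(v − v_s), so v_s = v · (f₁ − f₂)/(f₁ + f₂).
v_s = 337 × (1124.7 − 1077.6)/(1124.7 + 1077.6) = 337 × 47.1/2202.3 ≈ 7.2 m/s.

7.2 m/s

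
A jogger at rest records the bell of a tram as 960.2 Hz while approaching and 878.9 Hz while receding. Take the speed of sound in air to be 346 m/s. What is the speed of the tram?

15.3 m/s

f₁/f₂ = (v + v_s)/(v − v_s), so v_s = v · (f₁ − f₂)/(f₁ + f₂).
v_s = 346 × (960.2 − 878.9)/(960.2 + 878.9) = 346 × 81.3/1839.1 ≈ 15.3 m/s.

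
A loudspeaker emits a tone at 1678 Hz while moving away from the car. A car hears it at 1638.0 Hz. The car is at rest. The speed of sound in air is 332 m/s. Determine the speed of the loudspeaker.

f' = f · v/(v + v_s) ⇒ v_s = v · |1 − f/f'|.
v_s = 332 × |1 − 1678/1638.0| = 332 × 0.02442 ≈ 8.1 m/s.

8.1 m/s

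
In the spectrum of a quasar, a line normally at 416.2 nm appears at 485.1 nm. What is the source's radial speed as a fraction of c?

0.152

λ'/λ₀ = 1.1655 > 1 (redshift), so the source is receding.
λ'/λ₀ = √((1 + β)/(1 − β)) for a receding source ⇒ β = (r² − 1)/(r² + 1) with r = λ'/λ₀.
β = (1.3585 − 1)/(1.3585 + 1) ≈ 0.152.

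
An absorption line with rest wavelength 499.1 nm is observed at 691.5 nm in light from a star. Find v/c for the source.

0.315c

λ'/λ₀ = 1.3855 > 1 (redshift), so the source is receding.
λ'/λ₀ = √((1 + β)/(1 − β)) for a receding source ⇒ β = (r² − 1)/(r² + 1) with r = λ'/λ₀.
β = (1.9196 − 1)/(1.9196 + 1) ≈ 0.315.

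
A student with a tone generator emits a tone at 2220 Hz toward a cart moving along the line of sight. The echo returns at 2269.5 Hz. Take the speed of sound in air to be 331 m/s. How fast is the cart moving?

3.6 m/s

Double Doppler shift off a moving reflector: f₂ = f₀ · (v + u)/(v − u) (u > 0 toward emitter).
Rearranging, u = v · (f₂ − f₀)/(f₂ + f₀) = 331 × 49.5/4489.5 ≈ 3.6 m/s.
So the cart is moving at 3.6 m/s toward the emitter.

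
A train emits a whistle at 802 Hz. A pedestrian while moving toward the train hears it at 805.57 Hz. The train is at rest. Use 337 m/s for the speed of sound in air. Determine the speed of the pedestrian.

f' = f · (v + v_o)/v ⇒ v_o = v · |f'/f − 1|.
v_o = 337 × |805.57/802 − 1| = 337 × 0.004451 ≈ 1.50 m/s.

1.50 m/s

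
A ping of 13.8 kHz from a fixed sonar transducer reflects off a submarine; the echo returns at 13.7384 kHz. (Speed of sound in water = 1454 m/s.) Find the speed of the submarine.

Double Doppler shift off a moving reflector: f₂ = f₀ · (v + u)/(v − u) (u > 0 toward emitter).
Rearranging, u = v · (f₂ − f₀)/(f₂ + f₀) = 1454 × -0.0616/27.5384 ≈ -3.3 m/s.
So the submarine is moving at 3.3 m/s away from the emitter.

3.3 m/s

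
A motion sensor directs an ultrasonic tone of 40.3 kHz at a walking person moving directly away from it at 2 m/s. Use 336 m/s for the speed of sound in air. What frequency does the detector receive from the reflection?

At the walking person (a moving observer), f₁ = f₀ · (v − u)/v = 40.3 × 334/336 ≈ 40.1 kHz.
The reflection then acts as a moving source: f₂ = f₁ · v/(v + u) ≈ 39.8 kHz.
Equivalently f₂ = f₀ · (v − u)/(v + u).

39.8 kHz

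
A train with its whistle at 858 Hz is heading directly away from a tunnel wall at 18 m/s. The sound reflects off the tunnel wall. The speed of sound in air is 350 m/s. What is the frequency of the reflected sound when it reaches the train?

The tunnel wall receives the sound from a moving source: f₁ = f₀ · v/(v + v_e) = 858 × 350/368 ≈ 816 Hz.
On the return leg the train is a moving observer: f₂ = f₁ · (v − v_e)/v = 816 × 332/350 ≈ 774 Hz.
Equivalently f₂ = f₀ · (v − v_e)/(v + v_e).

774 Hz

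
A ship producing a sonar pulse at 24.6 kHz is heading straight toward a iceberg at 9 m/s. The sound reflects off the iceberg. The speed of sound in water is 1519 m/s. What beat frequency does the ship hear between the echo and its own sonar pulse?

293 Hz

The iceberg receives the sound from a moving source: f₁ = f₀ · v/(v − v_e) = 24.6 × 1519/1510 ≈ 24.747 kHz.
On the return leg the ship is a moving observer: f₂ = f₁ · (v + v_e)/v = 24.747 × 1528/1519 ≈ 24.893 kHz.
Equivalently f₂ = f₀ · (v + v_e)/(v − v_e).
Beat against the emitted tone (with f₀ = 24600 Hz): |f₂ − f₀| = 2v_e·f₀/(v − v_e) = 2 × 9 × 24600/1510 ≈ 293 Hz.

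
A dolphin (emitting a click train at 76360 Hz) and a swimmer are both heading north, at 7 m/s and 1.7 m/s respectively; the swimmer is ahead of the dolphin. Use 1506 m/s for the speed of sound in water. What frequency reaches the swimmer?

The swimmer is ahead, so the dolphin is moving toward it while the swimmer is moving away from the dolphin.
With source approaching and observer receding, f' = f · (v − v_o)/(v − v_s).
f' = 76360 × (1506 − 1.7)/(1506 − 7) = 76360 × 1504.3/1499 ≈ 76630 Hz.

76630 Hz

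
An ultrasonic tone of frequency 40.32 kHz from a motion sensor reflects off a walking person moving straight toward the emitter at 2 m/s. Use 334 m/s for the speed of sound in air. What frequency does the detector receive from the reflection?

40.8 kHz

At the walking person (a moving observer), f₁ = f₀ · (v + u)/v = 40.32 × 336/334 ≈ 40.6 kHz.
The reflection then acts as a moving source: f₂ = f₁ · v/(v − u) ≈ 40.8 kHz.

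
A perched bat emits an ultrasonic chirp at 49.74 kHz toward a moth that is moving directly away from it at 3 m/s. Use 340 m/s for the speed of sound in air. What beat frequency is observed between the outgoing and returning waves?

870 Hz

At the moth (a moving observer), f₁ = f₀ · (v − u)/v = 49.74 × 337/340 ≈ 49.301 kHz.
The reflection then acts as a moving source: f₂ = f₁ · v/(v + u) ≈ 48.870 kHz.
Beat frequency (with f₀ = 49740 Hz): |f₂ − f₀| = 2u·f₀/(v + u) = 2 × 3 × 49740/343 ≈ 870 Hz.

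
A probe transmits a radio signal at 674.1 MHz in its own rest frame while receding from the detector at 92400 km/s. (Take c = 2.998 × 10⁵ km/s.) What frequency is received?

β = v/c = 92400/299800 = 0.3082.
Relativistic Doppler for frequency: f' = f₀ · √((1 − β)/(1 + β)).
f' = 674.1 × √(0.6918/1.3082) = 674.1 × 0.72719 ≈ 490.2 MHz.

490.2 MHz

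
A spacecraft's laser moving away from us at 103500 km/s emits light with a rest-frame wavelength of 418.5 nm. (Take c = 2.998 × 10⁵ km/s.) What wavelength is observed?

β = v/c = 103500/299800 = 0.3452.
Relativistic Doppler for wavelength: λ' = λ₀ · √((1 + β)/(1 − β)).
λ' = 418.5 × √(1.3452/0.6548) = 418.5 × 1.43336 ≈ 599.9 nm.

599.9 nm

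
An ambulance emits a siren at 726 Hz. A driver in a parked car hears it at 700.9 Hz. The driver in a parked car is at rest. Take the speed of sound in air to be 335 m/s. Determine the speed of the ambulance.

f' < f, so the ambulance is receding.
f' = f · v/(v + v_s) ⇒ v_s = v · |1 − f/f'|.
v_s = 335 × |1 − 726/700.9| = 335 × 0.03581 ≈ 12.0 m/s.

12.0 m/s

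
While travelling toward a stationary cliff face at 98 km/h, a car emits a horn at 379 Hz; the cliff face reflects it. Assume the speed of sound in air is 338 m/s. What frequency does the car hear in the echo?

445 Hz

98 km/h = 27.22 m/s.
The cliff face receives the sound from a moving source: f₁ = f₀ · v/(v − v_e) = 379 × 338/310.78 ≈ 412 Hz.
On the return leg the car is a moving observer: f₂ = f₁ · (v + v_e)/v = 412 × 365.22/338 ≈ 445 Hz.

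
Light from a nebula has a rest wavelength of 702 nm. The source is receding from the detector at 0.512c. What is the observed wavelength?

1235.7 nm

Relativistic Doppler for wavelength: λ' = λ₀ · √((1 + β)/(1 − β)).
λ' = 702 × √(1.5120/0.4880) = 702 × 1.76022 ≈ 1235.7 nm.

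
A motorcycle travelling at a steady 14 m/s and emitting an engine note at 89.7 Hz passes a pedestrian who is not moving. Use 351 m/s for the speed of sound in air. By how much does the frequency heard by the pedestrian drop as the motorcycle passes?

Approaching: f₁ = f · v/(v − v_s) = 89.7 × 351/337 ≈ 93.43 Hz.
Receding: f₂ = f · v/(v + v_s) = 89.7 × 351/365 ≈ 86.26 Hz.
Drop: f₁ − f₂ = 2f·v·v_s/(v² − v_s²) = 2 × 89.7 × 351 × 14/(351² − 14²) ≈ 7.17 Hz.

7.17 Hz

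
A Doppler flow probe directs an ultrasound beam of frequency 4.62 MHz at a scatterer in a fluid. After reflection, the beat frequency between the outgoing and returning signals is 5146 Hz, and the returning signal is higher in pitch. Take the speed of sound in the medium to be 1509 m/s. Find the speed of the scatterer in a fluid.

Double Doppler shift off a moving reflector: f₂ = f₀ · (v + u)/(v − u) (u > 0 toward emitter).
Returning signal is higher, so f₂ = f₀ + Δf = 4620000 + 5146 = 4625146 Hz.
Rearranging, u = v · (f₂ − f₀)/(f₂ + f₀) = 1509 × 5146/9245146 ≈ 0.84 m/s.
So the scatterer in a fluid is moving at 0.84 m/s toward the emitter.

0.84 m/s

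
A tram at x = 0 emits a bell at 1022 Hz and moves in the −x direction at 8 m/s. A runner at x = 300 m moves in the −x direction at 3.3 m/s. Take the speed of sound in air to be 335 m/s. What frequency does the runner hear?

1008 Hz

The observer lies on the +x side, so the source is heading away from the observer and the observer is heading toward the source.
Both move, so f' = f · (v + v_o)/(v + v_s).
f' = 1022 × (335 + 3.3)/(335 + 8) = 1022 × 338.3/343 ≈ 1008 Hz.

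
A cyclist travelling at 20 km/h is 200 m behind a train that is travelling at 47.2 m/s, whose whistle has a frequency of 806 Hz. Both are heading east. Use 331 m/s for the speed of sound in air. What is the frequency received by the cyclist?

717 Hz

20 km/h = 5.556 m/s.
The cyclist is behind, so the train is moving away from it while the cyclist is moving toward the train.
General Doppler shift: f' = f · (v + v_o)/(v + v_s).
f' = 806 × (331 + 5.556)/(331 + 47.2) = 806 × 336.56/378.2 ≈ 717 Hz.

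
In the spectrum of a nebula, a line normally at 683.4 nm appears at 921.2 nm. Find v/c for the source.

λ'/λ₀ = 1.3480 > 1 (redshift), so the source is receding.
λ'/λ₀ = √((1 + β)/(1 − β)) for a receding source ⇒ β = (r² − 1)/(r² + 1) with r = λ'/λ₀.
β = (1.8170 − 1)/(1.8170 + 1) ≈ 0.290.

0.290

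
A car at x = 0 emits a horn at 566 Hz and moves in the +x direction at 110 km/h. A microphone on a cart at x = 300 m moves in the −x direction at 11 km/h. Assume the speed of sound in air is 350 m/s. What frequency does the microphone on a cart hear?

110 km/h = 30.56 m/s; 11 km/h = 3.056 m/s.
The observer lies on the +x side, so the source is heading toward the observer and the observer is heading toward the source.
With source approaching and observer approaching, f' = f · (v + v_o)/(v − v_s).
f' = 566 × (350 + 3.056)/(350 − 30.56) = 566 × 353.06/319.44 ≈ 626 Hz.

626 Hz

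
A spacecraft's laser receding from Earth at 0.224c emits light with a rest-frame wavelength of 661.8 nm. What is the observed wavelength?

831.2 nm

Relativistic Doppler for wavelength: λ' = λ₀ · √((1 + β)/(1 − β)).
λ' = 661.8 × √(1.2240/0.7760) = 661.8 × 1.25591 ≈ 831.2 nm.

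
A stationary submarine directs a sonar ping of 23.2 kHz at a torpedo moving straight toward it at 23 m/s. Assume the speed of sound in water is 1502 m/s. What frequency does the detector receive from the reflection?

23.9 kHz

The torpedo first receives the wave as a moving observer: f₁ = f₀ · (v + u)/v = 23.2 × (1502 + 23)/1502 ≈ 23.6 kHz.
On reflection it acts as a source moving toward the stationary detector: f₂ = f₁ · v/(v − u) = 23.6 × 1502/1479 ≈ 23.9 kHz.
Equivalently f₂ = f₀ · (v + u)/(v − u).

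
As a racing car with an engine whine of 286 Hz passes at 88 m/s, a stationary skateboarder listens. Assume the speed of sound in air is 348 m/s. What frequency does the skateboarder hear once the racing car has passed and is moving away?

Receding: f₂ = f · v/(v + v_s) = 286 × 348/436 ≈ 228 Hz.

228 Hz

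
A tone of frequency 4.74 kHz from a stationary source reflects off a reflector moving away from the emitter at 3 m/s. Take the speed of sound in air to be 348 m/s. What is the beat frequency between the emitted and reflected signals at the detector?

The reflector first receives the wave as a moving observer: f₁ = f₀ · (v − u)/v = 4.74 × (348 − 3)/348 ≈ 4.6991 kHz.
The reflection then acts as a moving source: f₂ = f₁ · v/(v + u) ≈ 4.6590 kHz.
Equivalently f₂ = f₀ · (v − u)/(v + u).
Beat frequency (with f₀ = 4740 Hz): |f₂ − f₀| = 2u·f₀/(v + u) = 2 × 3 × 4740/351 ≈ 81 Hz.

81 Hz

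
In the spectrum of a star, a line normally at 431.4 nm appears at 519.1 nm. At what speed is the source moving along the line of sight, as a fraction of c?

0.183

λ'/λ₀ = 1.2033 > 1 (redshift), so the source is receding.
λ'/λ₀ = √((1 + β)/(1 − β)) for a receding source ⇒ β = (r² − 1)/(r² + 1) with r = λ'/λ₀.
β = (1.4479 − 1)/(1.4479 + 1) ≈ 0.183.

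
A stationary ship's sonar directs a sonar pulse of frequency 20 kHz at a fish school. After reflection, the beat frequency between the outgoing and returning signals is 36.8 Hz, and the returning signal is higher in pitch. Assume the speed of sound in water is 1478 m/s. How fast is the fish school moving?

Double Doppler shift off a moving reflector: f₂ = f₀ · (v + u)/(v − u) (u > 0 toward emitter).
Returning signal is higher, so f₂ = f₀ + Δf = 20000 + 36.8 = 20036.8 Hz.
Rearranging, u = v · (f₂ − f₀)/(f₂ + f₀) = 1478 × 36.8/40036.8 ≈ 1.36 m/s.
So the fish school is moving at 1.36 m/s toward the emitter.

1.36 m/s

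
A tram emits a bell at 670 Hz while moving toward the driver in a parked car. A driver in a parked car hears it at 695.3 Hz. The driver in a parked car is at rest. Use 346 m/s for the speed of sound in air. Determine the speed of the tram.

f' = f · v/(v − v_s) ⇒ v_s = v · |1 − f/f'|.
v_s = 346 × |1 − 670/695.3| = 346 × 0.03639 ≈ 12.6 m/s.

12.6 m/s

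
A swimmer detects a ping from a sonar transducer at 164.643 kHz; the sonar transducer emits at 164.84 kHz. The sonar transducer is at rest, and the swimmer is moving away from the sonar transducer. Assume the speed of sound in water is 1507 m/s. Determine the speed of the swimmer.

1.80 m/s

f' = f · (v − v_o)/v ⇒ v_o = v · |f'/f − 1|.
v_o = 1507 × |164.643/164.84 − 1| = 1507 × 0.001195 ≈ 1.80 m/s.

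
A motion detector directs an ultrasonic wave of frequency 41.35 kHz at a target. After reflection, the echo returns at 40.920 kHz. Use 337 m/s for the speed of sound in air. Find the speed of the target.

1.76 m/s

Double Doppler shift off a moving reflector: f₂ = f₀ · (v + u)/(v − u) (u > 0 toward emitter).
Rearranging, u = v · (f₂ − f₀)/(f₂ + f₀) = 337 × -0.430/82.270 ≈ -1.76 m/s.
So the target is moving at 1.76 m/s away from the emitter.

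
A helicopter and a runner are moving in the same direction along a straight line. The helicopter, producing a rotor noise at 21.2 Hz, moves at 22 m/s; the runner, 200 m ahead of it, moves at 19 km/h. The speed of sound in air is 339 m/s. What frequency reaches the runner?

19 km/h = 5.278 m/s.
The runner is ahead, so the helicopter is moving toward it while the runner is moving away from the helicopter.
General Doppler shift: f' = f · (v − v_o)/(v − v_s).
f' = 21.2 × (339 − 5.278)/(339 − 22) = 21.2 × 333.72/317 ≈ 22.3 Hz.

22.3 Hz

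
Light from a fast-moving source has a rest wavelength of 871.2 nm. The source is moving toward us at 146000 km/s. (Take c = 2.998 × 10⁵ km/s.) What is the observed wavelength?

511.7 nm

β = v/c = 146000/299800 = 0.4870.
Relativistic Doppler for wavelength: λ' = λ₀ · √((1 − β)/(1 + β)).
λ' = 871.2 × √(0.5130/1.4870) = 871.2 × 0.58737 ≈ 511.7 nm.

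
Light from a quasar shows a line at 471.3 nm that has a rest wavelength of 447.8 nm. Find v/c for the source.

λ'/λ₀ = 1.0525 > 1 (redshift), so the source is receding.
λ'/λ₀ = √((1 + β)/(1 − β)) for a receding source ⇒ β = (r² − 1)/(r² + 1) with r = λ'/λ₀.
β = (1.1077 − 1)/(1.1077 + 1) ≈ 0.051.

0.051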